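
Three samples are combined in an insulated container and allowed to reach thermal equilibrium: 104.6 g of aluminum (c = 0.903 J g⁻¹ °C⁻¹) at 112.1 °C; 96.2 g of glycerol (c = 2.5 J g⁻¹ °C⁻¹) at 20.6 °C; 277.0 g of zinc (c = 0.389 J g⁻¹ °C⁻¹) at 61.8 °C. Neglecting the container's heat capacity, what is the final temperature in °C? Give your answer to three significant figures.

T_f = 50.1 °C

Σ mᵢcᵢ(T − Tᵢ) = 0  ⇒  T = Σ mᵢcᵢTᵢ / Σ mᵢcᵢ
Σ mᵢcᵢ = 104.6×0.903 + 96.2×2.5 + 277.0×0.389 = 442.7068
Σ mᵢcᵢTᵢ = 94.4538×112.1 + 240.5×20.6 + 107.753×61.8 = 22201.7
T = 22201.7 / 442.7068 = 50.1499 °C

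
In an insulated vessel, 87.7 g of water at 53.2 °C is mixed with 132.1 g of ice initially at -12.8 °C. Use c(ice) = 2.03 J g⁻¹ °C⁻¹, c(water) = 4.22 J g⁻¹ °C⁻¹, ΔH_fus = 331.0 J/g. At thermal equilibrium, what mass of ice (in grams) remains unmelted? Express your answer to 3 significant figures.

Heat to warm all ice to 0 °C: 132.1×2.03×12.8 = 3432.5 J
Heat released by water cooling to 0 °C: 87.7×4.22×53.2 = 19689 J
19689 J < 3432.5 + 132.1×331.0 = 47157.6 J, so not all ice melts; final T = 0 °C.
Heat left for melting: 19689 − 3432.5 = 16256.5 J
Mass melted = 16256.5 / 331.0 = 49.11 g
Ice remaining = 132.1 − 49.11 = 82.99 g

m_ice remaining = 83.0 g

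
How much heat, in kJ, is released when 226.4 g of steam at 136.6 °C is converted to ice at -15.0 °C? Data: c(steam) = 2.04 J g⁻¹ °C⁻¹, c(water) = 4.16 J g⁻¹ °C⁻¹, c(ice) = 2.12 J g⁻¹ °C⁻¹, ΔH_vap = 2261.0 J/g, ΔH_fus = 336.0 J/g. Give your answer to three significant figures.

q1 (cool steam 136.6→100 °C): 226.4 × 2.04 × 36.6 = 16904 J
q2 (condense at 100 °C): 226.4 × 2261.0 = 511890 J
q3 (cool water 100→0 °C): 226.4 × 4.16 × 100.0 = 94182 J
q4 (freeze at 0 °C): 226.4 × 336.0 = 76070 J
q5 (cool ice 0→-15.0 °C): 226.4 × 2.12 × 15.0 = 7200 J
Total: 16904 + 511890 + 94182 + 76070 + 7200 = 706246 J = 706 kJ

q = 706 kJ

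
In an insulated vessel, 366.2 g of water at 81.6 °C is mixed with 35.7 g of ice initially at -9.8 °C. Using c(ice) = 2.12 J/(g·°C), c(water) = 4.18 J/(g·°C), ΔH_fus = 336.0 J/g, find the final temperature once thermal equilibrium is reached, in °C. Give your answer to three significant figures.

Heat to bring ice to 0 °C and melt it: q₁ = 35.7×2.12×9.8 + 35.7×336.0 = 12737 J
Heat the water can supply cooling to 0 °C: 366.2×4.18×81.6 = 124906 J > q₁, so all ice melts.
Energy balance: 366.2×4.18×(81.6 − T) = 12737 + 35.7×4.18×(T − 0)
1530.716(81.6 − T) = 12737 + 149.226 T
124906 − 12737 = 1679.942 T
T = 112169 / 1679.942 = 66.77 °C

T_f = 66.8 °C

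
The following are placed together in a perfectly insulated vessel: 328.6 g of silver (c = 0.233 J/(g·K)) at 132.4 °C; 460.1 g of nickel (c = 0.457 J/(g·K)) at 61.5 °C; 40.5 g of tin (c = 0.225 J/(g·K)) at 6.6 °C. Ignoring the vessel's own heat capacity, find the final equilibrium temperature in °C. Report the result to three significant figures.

T_f = 78.2 °C

Σ mᵢcᵢ(T − Tᵢ) = 0  ⇒  T = Σ mᵢcᵢTᵢ / Σ mᵢcᵢ
Σ mᵢcᵢ = 328.6×0.233 + 460.1×0.457 + 40.5×0.225 = 295.9420
Σ mᵢcᵢTᵢ = 76.5638×132.4 + 210.2657×61.5 + 9.1125×6.6 = 23129
T = 23129 / 295.9420 = 78.15 °C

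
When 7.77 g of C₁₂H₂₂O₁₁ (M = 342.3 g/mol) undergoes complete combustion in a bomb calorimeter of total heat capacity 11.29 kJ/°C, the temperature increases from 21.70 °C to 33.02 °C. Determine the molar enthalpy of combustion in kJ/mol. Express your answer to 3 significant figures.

ΔH = -5630 kJ/mol

ΔT = 33.02 − 21.70 = 11.32 °C
q_cal = C_cal × ΔT = 11.29 × 11.32 = 127.8028 kJ
n = 7.77 / 342.3 = 0.02270 mol
q_rxn = −q_cal = -127.8028 kJ
ΔH = -127.8028 / 0.02270 = -5630 kJ/mol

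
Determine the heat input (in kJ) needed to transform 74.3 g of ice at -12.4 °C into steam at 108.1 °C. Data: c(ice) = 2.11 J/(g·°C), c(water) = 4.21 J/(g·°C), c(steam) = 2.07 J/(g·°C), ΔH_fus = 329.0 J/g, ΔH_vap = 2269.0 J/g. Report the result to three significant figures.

q = 228 kJ

q1 (heat ice -12.4→0.0 °C): 74.3 × 2.11 × 12.4 = 1944 J
q2 (melt at 0 °C): 74.3 × 329.0 = 24445 J
q3 (heat water 0.0→100.0 °C): 74.3 × 4.21 × 100.0 = 31280 J
q4 (vaporize at 100 °C): 74.3 × 2269.0 = 168587 J
q5 (heat steam 100.0→108.1 °C): 74.3 × 2.07 × 8.1 = 1246 J
Total: 1944 + 24445 + 31280 + 168587 + 1246 = 227502 J = 228 kJ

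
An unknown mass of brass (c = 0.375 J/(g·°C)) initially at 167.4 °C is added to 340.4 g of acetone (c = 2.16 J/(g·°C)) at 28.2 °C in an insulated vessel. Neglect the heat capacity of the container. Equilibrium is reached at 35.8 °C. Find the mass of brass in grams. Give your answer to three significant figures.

q_gained = (340.4 × 2.16) × (35.8 − 28.2) = 5588 J
q_lost = m × 0.375 × (167.4 − 35.8) = 49.35 m
m = 5588 / 49.35 = 113 g

m = 113 g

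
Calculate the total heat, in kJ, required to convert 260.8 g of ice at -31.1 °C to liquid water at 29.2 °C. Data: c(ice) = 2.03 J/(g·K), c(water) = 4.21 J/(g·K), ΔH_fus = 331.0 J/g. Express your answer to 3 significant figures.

q1 (heat ice -31.1→0.0 °C): 260.8 × 2.03 × 31.1 = 16465 J
q2 (melt at 0 °C): 260.8 × 331.0 = 86325 J
q3 (heat water 0.0→29.2 °C): 260.8 × 4.21 × 29.2 = 32061 J
Total: 16465 + 86325 + 32061 = 134851 J = 135 kJ

q = 135 kJ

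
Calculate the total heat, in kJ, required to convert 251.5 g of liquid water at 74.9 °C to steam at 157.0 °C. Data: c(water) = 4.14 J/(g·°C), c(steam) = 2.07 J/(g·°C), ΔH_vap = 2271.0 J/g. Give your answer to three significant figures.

q = 627 kJ

q1 (heat water 74.9→100.0 °C): 251.5 × 4.14 × 25.1 = 26134 J
q2 (vaporize at 100 °C): 251.5 × 2271.0 = 571157 J
q3 (heat steam 100.0→157.0 °C): 251.5 × 2.07 × 57.0 = 29674 J
Total: 26134 + 571157 + 29674 = 626965 J = 627 kJ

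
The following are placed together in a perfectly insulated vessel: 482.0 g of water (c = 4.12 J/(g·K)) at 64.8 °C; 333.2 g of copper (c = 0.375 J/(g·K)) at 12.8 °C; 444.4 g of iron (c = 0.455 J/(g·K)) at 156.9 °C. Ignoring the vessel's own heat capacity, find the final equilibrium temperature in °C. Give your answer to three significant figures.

Σ mᵢcᵢ(T − Tᵢ) = 0  ⇒  T = Σ mᵢcᵢTᵢ / Σ mᵢcᵢ
Σ mᵢcᵢ = 482.0×4.12 + 333.2×0.375 + 444.4×0.455 = 2312.992
Σ mᵢcᵢTᵢ = 1985.84×64.8 + 124.95×12.8 + 202.202×156.9 = 162010
T = 162010 / 2312.992 = 70.04 °C

T_f = 70.0 °C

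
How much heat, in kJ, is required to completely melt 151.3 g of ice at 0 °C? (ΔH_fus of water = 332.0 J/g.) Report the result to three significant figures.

q = m × ΔH_fus = 151.3 × 332.0 = 50230 J = 50.2 kJ

q = 50.2 kJ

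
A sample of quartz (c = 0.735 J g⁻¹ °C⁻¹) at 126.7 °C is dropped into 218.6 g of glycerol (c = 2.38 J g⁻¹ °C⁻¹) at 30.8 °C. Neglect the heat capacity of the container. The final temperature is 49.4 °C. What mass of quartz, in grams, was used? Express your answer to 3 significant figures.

q_gained = (218.6 × 2.38) × (49.4 − 30.8) = 9677 J
q_lost = m × 0.735 × (126.7 − 49.4) = 56.8155 m
m = 9677 / 56.8155 = 170 g

m = 170 g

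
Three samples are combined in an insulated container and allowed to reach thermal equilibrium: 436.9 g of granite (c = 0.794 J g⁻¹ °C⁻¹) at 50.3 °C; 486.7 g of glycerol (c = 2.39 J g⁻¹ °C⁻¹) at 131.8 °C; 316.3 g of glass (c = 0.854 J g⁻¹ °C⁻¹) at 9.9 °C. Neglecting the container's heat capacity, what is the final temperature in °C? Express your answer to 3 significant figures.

T_f = 97.4 °C

Σ mᵢcᵢ(T − Tᵢ) = 0  ⇒  T = Σ mᵢcᵢTᵢ / Σ mᵢcᵢ
Σ mᵢcᵢ = 436.9×0.794 + 486.7×2.39 + 316.3×0.854 = 1780.2318
Σ mᵢcᵢTᵢ = 346.8986×50.3 + 1163.213×131.8 + 270.1202×9.9 = 173430
T = 173430 / 1780.2318 = 97.42 °C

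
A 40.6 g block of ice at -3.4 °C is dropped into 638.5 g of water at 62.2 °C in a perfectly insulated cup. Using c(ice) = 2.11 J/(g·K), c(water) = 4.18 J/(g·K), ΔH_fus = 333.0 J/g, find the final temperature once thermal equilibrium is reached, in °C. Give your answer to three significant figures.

T_f = 53.6 °C

Heat to bring ice to 0 °C and melt it: q₁ = 40.6×2.11×3.4 + 40.6×333.0 = 13811 J
Heat the water can supply cooling to 0 °C: 638.5×4.18×62.2 = 166007 J > q₁, so all ice melts.
Energy balance: 638.5×4.18×(62.2 − T) = 13811 + 40.6×4.18×(T − 0)
2668.93(62.2 − T) = 13811 + 169.708 T
166007 − 13811 = 2838.638 T
T = 152196 / 2838.638 = 53.62 °C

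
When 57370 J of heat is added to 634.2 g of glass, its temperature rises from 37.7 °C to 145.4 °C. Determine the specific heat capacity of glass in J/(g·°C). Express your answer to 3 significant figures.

c = 0.840 J/(g·°C)

c = q / (m ΔT) = 57370 / (634.2 × 107.7)
c = 57370 / 68303.34 = 0.840 J/(g·°C)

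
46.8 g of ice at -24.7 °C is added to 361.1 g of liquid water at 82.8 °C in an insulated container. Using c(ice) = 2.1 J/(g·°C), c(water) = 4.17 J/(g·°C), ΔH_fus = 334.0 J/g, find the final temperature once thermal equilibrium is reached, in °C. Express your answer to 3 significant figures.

Heat to bring ice to 0 °C and melt it: q₁ = 46.8×2.1×24.7 + 46.8×334.0 = 18059 J
Heat the water can supply cooling to 0 °C: 361.1×4.17×82.8 = 124679 J > q₁, so all ice melts.
Energy balance: 361.1×4.17×(82.8 − T) = 18059 + 46.8×4.17×(T − 0)
1505.787(82.8 − T) = 18059 + 195.156 T
124679 − 18059 = 1700.943 T
T = 106620 / 1700.943 = 62.68 °C

T_f = 62.7 °C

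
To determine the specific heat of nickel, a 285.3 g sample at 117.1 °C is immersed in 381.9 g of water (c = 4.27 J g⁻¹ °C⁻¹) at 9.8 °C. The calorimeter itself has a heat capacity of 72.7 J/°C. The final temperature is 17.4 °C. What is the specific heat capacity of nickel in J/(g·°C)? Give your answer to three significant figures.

c = 0.455 J/(g·°C)

q_gained = (381.9 × 4.27 + 72.7) × (17.4 − 9.8) = 12950 J
q_lost = 285.3 × c × (117.1 − 17.4) = 28444.41 c
Set equal: c = 12950 / 28444.41 = 0.455 J/(g·°C)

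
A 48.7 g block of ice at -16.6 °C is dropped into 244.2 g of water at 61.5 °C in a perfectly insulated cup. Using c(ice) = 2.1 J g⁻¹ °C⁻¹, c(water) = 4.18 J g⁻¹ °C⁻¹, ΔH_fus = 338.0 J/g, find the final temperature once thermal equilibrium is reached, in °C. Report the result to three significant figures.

Heat to bring ice to 0 °C and melt it: q₁ = 48.7×2.1×16.6 + 48.7×338.0 = 18158 J
Heat the water can supply cooling to 0 °C: 244.2×4.18×61.5 = 62776.5 J > q₁, so all ice melts.
Energy balance: 244.2×4.18×(61.5 − T) = 18158 + 48.7×4.18×(T − 0)
1020.756(61.5 − T) = 18158 + 203.566 T
62776.5 − 18158 = 1224.322 T
T = 44618.5 / 1224.322 = 36.44 °C

T_f = 36.4 °C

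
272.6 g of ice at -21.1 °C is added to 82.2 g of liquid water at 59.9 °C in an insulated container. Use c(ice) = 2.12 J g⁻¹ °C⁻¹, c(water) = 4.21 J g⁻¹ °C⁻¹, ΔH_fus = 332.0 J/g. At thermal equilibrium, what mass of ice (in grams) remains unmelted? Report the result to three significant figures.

Heat to warm all ice to 0 °C: 272.6×2.12×21.1 = 12194 J
Heat released by water cooling to 0 °C: 82.2×4.21×59.9 = 20729 J
20729 J < 12194 + 272.6×332.0 = 102697.2 J, so not all ice melts; final T = 0 °C.
Heat left for melting: 20729 − 12194 = 8535 J
Mass melted = 8535 / 332.0 = 25.71 g
Ice remaining = 272.6 − 25.71 = 246.89 g

m_ice remaining = 247 g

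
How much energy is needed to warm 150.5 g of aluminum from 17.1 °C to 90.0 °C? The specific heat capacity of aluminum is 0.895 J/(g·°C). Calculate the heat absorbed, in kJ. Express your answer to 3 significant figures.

q = 9.82 kJ

q = m c ΔT = 150.5 × 0.895 × (90.0 − 17.1)
q = 150.5 × 0.895 × 72.9 = 9819 J = 9.82 kJ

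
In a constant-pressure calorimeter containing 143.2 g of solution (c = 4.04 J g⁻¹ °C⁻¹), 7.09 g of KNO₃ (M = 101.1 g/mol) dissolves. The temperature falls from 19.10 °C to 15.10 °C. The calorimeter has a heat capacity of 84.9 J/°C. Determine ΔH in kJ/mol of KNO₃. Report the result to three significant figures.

|ΔT| = |15.10 − 19.10| = 4.00 °C
|q_surr| = (143.2 × 4.04 + 84.9) × 4.00 = 663.428 × 4.00 = 2654 J
n(KNO₃) = 7.09 / 101.1 = 0.07013 mol
Temperature fell, so q_rxn = +|q_surr| = 2.654 kJ
ΔH = q_rxn / n = 37.84 kJ/mol

ΔH = 37.8 kJ/mol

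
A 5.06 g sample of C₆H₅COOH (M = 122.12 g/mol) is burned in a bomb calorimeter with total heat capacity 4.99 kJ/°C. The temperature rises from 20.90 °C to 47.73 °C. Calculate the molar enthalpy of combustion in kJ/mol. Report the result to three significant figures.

ΔH = -3230 kJ/mol

ΔT = 47.73 − 20.90 = 26.83 °C
q_cal = C_cal × ΔT = 4.99 × 26.83 = 133.8817 kJ
n = 5.06 / 122.12 = 0.04143 mol
q_rxn = −q_cal = -133.8817 kJ
ΔH = -133.8817 / 0.04143 = -3232 kJ/mol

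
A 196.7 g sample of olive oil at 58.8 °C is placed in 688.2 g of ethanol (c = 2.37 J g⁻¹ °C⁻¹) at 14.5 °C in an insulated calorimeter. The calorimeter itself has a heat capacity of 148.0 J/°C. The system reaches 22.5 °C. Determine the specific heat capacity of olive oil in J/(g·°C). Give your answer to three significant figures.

q_gained = (688.2 × 2.37 + 148.0) × (22.5 − 14.5) = 14230 J
q_lost = 196.7 × c × (58.8 − 22.5) = 7140.21 c
Set equal: c = 14230 / 7140.21 = 1.99 J/(g·°C)

c = 1.99 J/(g·°C)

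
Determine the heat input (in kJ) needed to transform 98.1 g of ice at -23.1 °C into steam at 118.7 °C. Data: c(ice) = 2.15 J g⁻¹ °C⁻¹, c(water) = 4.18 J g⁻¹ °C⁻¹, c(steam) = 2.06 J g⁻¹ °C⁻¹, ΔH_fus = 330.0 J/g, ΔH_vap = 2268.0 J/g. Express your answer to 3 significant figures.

q = 305 kJ

q1 (heat ice -23.1→0.0 °C): 98.1 × 2.15 × 23.1 = 4872 J
q2 (melt at 0 °C): 98.1 × 330.0 = 32373 J
q3 (heat water 0.0→100.0 °C): 98.1 × 4.18 × 100.0 = 41006 J
q4 (vaporize at 100 °C): 98.1 × 2268.0 = 222491 J
q5 (heat steam 100.0→118.7 °C): 98.1 × 2.06 × 18.7 = 3779 J
Total: 4872 + 32373 + 41006 + 222491 + 3779 = 304521 J = 305 kJ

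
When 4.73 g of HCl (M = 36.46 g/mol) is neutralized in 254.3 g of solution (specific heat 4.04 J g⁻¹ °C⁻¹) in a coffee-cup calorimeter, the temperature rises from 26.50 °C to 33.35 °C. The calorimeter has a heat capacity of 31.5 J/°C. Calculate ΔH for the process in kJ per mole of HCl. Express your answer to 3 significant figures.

ΔH = -55.9 kJ/mol

|ΔT| = |33.35 − 26.50| = 6.85 °C
|q_surr| = (254.3 × 4.04 + 31.5) × 6.85 = 1058.872 × 6.85 = 7253 J
n(HCl) = 4.73 / 36.46 = 0.1297 mol
Temperature rose, so q_rxn = −|q_surr| = -7.253 kJ
ΔH = q_rxn / n = -55.92 kJ/mol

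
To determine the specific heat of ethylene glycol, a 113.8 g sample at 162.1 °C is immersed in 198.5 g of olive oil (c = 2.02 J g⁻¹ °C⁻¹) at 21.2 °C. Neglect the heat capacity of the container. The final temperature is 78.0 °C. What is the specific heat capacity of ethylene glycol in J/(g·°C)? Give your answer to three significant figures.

q_gained = (198.5 × 2.02) × (78.0 − 21.2) = 22780 J
q_lost = 113.8 × c × (162.1 − 78.0) = 9570.58 c
Set equal: c = 22780 / 9570.58 = 2.38 J/(g·°C)

c = 2.38 J/(g·°C)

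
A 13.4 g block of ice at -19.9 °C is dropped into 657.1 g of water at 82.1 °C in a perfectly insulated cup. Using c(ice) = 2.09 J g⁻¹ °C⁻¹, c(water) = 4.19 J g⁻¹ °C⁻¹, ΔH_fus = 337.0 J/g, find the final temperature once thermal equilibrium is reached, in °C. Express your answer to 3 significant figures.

Heat to bring ice to 0 °C and melt it: q₁ = 13.4×2.09×19.9 + 13.4×337.0 = 5073.1 J
Heat the water can supply cooling to 0 °C: 657.1×4.19×82.1 = 226042 J > q₁, so all ice melts.
Energy balance: 657.1×4.19×(82.1 − T) = 5073.1 + 13.4×4.19×(T − 0)
2753.249(82.1 − T) = 5073.1 + 56.146 T
226042 − 5073.1 = 2809.395 T
T = 220968.9 / 2809.395 = 78.65 °C

T_f = 78.7 °C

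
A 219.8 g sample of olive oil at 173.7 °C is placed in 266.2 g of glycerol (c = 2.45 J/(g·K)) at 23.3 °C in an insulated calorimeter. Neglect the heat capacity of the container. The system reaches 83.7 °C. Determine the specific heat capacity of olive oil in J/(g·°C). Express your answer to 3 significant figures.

c = 1.99 J/(g·°C)

q_gained = (266.2 × 2.45) × (83.7 − 23.3) = 39390 J
q_lost = 219.8 × c × (173.7 − 83.7) = 19782 c
Set equal: c = 39390 / 19782 = 1.99 J/(g·°C)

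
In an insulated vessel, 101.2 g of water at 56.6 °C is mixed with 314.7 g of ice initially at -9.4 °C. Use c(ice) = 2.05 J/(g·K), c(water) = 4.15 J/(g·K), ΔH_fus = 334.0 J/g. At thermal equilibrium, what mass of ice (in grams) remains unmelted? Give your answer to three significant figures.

m_ice remaining = 262 g

Heat to warm all ice to 0 °C: 314.7×2.05×9.4 = 6064.3 J
Heat released by water cooling to 0 °C: 101.2×4.15×56.6 = 23771 J
23771 J < 6064.3 + 314.7×334.0 = 111174.1 J, so not all ice melts; final T = 0 °C.
Heat left for melting: 23771 − 6064.3 = 17706.7 J
Mass melted = 17706.7 / 334.0 = 53.01 g
Ice remaining = 314.7 − 53.01 = 261.69 g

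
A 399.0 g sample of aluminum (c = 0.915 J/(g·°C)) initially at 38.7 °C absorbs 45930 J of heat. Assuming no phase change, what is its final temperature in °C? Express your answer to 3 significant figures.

ΔT = q / (m c) = 45930 / (399.0 × 0.915) = 125.8 °C
T_f = 38.7 + 125.8 = 164.5 °C

T_f = 165 °C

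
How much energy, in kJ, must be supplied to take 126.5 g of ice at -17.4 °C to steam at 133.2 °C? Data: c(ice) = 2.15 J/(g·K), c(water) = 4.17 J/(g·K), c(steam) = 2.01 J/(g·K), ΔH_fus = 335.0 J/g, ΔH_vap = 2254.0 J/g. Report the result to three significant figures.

q1 (heat ice -17.4→0.0 °C): 126.5 × 2.15 × 17.4 = 4732 J
q2 (melt at 0 °C): 126.5 × 335.0 = 42378 J
q3 (heat water 0.0→100.0 °C): 126.5 × 4.17 × 100.0 = 52751 J
q4 (vaporize at 100 °C): 126.5 × 2254.0 = 285131 J
q5 (heat steam 100.0→133.2 °C): 126.5 × 2.01 × 33.2 = 8442 J
Total: 4732 + 42378 + 52751 + 285131 + 8442 = 393434 J = 393 kJ

q = 393 kJ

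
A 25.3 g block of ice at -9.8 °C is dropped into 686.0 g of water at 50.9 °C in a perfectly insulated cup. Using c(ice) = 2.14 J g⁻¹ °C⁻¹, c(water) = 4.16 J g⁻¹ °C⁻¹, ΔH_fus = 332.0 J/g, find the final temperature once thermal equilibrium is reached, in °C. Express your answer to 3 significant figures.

T_f = 46.1 °C

Heat to bring ice to 0 °C and melt it: q₁ = 25.3×2.14×9.8 + 25.3×332.0 = 8930.2 J
Heat the water can supply cooling to 0 °C: 686.0×4.16×50.9 = 145256 J > q₁, so all ice melts.
Energy balance: 686.0×4.16×(50.9 − T) = 8930.2 + 25.3×4.16×(T − 0)
2853.76(50.9 − T) = 8930.2 + 105.248 T
145256 − 8930.2 = 2959.008 T
T = 136325.8 / 2959.008 = 46.07 °C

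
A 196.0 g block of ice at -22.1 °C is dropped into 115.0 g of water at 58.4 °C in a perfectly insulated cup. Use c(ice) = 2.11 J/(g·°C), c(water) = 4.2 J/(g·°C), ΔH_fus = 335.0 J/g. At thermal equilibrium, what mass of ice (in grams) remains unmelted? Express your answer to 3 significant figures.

Heat to warm all ice to 0 °C: 196.0×2.11×22.1 = 9139.7 J
Heat released by water cooling to 0 °C: 115.0×4.2×58.4 = 28207 J
28207 J < 9139.7 + 196.0×335.0 = 74799.7 J, so not all ice melts; final T = 0 °C.
Heat left for melting: 28207 − 9139.7 = 19067.3 J
Mass melted = 19067.3 / 335.0 = 56.92 g
Ice remaining = 196.0 − 56.92 = 139.08 g

m_ice remaining = 139 g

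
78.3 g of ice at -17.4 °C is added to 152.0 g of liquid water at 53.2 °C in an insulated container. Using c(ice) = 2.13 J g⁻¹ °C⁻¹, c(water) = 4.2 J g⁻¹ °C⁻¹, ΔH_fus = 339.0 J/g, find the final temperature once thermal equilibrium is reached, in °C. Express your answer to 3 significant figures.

T_f = 4.67 °C

Heat to bring ice to 0 °C and melt it: q₁ = 78.3×2.13×17.4 + 78.3×339.0 = 29446 J
Heat the water can supply cooling to 0 °C: 152.0×4.2×53.2 = 33962.9 J > q₁, so all ice melts.
Energy balance: 152.0×4.2×(53.2 − T) = 29446 + 78.3×4.2×(T − 0)
638.4(53.2 − T) = 29446 + 328.86 T
33962.9 − 29446 = 967.26 T
T = 4516.9 / 967.26 = 4.670 °C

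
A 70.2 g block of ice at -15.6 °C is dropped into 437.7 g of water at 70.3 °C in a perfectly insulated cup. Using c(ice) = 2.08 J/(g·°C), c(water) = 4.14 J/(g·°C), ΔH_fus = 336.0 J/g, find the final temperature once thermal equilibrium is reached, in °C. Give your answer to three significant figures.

T_f = 48.3 °C

Heat to bring ice to 0 °C and melt it: q₁ = 70.2×2.08×15.6 + 70.2×336.0 = 25865 J
Heat the water can supply cooling to 0 °C: 437.7×4.14×70.3 = 127389 J > q₁, so all ice melts.
Energy balance: 437.7×4.14×(70.3 − T) = 25865 + 70.2×4.14×(T − 0)
1812.078(70.3 − T) = 25865 + 290.628 T
127389 − 25865 = 2102.706 T
T = 101524 / 2102.706 = 48.28 °C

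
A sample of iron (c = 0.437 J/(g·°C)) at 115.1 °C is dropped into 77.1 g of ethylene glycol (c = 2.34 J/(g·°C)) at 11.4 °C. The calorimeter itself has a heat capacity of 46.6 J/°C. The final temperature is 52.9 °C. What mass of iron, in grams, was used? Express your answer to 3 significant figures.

q_gained = (77.1 × 2.34 + 46.6) × (52.9 − 11.4) = 9421 J
q_lost = m × 0.437 × (115.1 − 52.9) = 27.1814 m
m = 9421 / 27.1814 = 347 g

m = 347 g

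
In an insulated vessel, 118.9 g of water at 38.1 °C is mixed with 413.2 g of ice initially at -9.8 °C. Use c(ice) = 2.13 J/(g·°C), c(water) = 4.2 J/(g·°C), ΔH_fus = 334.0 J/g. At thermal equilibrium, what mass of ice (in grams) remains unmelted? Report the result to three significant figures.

m_ice remaining = 382 g

Heat to warm all ice to 0 °C: 413.2×2.13×9.8 = 8625.1 J
Heat released by water cooling to 0 °C: 118.9×4.2×38.1 = 19026 J
19026 J < 8625.1 + 413.2×334.0 = 146633.9 J, so not all ice melts; final T = 0 °C.
Heat left for melting: 19026 − 8625.1 = 10400.9 J
Mass melted = 10400.9 / 334.0 = 31.14 g
Ice remaining = 413.2 − 31.14 = 382.06 g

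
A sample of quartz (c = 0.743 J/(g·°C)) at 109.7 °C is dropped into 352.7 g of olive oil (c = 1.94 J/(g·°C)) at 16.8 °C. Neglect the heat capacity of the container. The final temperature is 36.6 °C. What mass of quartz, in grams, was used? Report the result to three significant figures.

m = 249 g

q_gained = (352.7 × 1.94) × (36.6 − 16.8) = 13550 J
q_lost = m × 0.743 × (109.7 − 36.6) = 54.3133 m
m = 13550 / 54.3133 = 249 g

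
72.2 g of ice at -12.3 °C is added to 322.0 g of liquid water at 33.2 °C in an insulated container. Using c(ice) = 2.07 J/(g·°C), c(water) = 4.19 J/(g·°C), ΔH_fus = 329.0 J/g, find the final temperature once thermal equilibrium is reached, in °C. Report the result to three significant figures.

T_f = 11.6 °C

Heat to bring ice to 0 °C and melt it: q₁ = 72.2×2.07×12.3 + 72.2×329.0 = 25592 J
Heat the water can supply cooling to 0 °C: 322.0×4.19×33.2 = 44792.8 J > q₁, so all ice melts.
Energy balance: 322.0×4.19×(33.2 − T) = 25592 + 72.2×4.19×(T − 0)
1349.18(33.2 − T) = 25592 + 302.518 T
44792.8 − 25592 = 1651.698 T
T = 19200.8 / 1651.698 = 11.62 °C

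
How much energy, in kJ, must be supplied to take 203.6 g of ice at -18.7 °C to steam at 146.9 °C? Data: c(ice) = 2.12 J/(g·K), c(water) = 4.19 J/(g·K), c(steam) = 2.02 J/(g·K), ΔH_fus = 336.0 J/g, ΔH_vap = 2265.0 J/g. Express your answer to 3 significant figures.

q1 (heat ice -18.7→0.0 °C): 203.6 × 2.12 × 18.7 = 8072 J
q2 (melt at 0 °C): 203.6 × 336.0 = 68410 J
q3 (heat water 0.0→100.0 °C): 203.6 × 4.19 × 100.0 = 85308 J
q4 (vaporize at 100 °C): 203.6 × 2265.0 = 461154 J
q5 (heat steam 100.0→146.9 °C): 203.6 × 2.02 × 46.9 = 19289 J
Total: 8072 + 68410 + 85308 + 461154 + 19289 = 642233 J = 642 kJ

q = 642 kJ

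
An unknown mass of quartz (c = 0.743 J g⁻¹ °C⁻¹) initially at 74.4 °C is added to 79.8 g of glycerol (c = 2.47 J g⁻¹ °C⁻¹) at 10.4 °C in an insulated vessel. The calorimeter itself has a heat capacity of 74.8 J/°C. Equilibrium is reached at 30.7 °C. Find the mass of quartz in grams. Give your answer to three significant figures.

m = 170 g

q_gained = (79.8 × 2.47 + 74.8) × (30.7 − 10.4) = 5520 J
q_lost = m × 0.743 × (74.4 − 30.7) = 32.4691 m
m = 5520 / 32.4691 = 170 g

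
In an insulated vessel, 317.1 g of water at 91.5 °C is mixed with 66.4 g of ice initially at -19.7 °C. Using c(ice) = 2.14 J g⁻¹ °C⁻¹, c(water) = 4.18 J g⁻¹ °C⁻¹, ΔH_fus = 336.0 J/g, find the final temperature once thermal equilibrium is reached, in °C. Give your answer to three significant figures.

T_f = 60.0 °C

Heat to bring ice to 0 °C and melt it: q₁ = 66.4×2.14×19.7 + 66.4×336.0 = 25110 J
Heat the water can supply cooling to 0 °C: 317.1×4.18×91.5 = 121281 J > q₁, so all ice melts.
Energy balance: 317.1×4.18×(91.5 − T) = 25110 + 66.4×4.18×(T − 0)
1325.478(91.5 − T) = 25110 + 277.552 T
121281 − 25110 = 1603.030 T
T = 96171 / 1603.030 = 59.99 °C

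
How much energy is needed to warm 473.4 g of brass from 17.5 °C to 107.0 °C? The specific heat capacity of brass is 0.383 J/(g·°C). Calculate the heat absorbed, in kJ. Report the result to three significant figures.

q = 16.2 kJ

q = m c ΔT = 473.4 × 0.383 × (107.0 − 17.5)
q = 473.4 × 0.383 × 89.5 = 16230 J = 16.2 kJ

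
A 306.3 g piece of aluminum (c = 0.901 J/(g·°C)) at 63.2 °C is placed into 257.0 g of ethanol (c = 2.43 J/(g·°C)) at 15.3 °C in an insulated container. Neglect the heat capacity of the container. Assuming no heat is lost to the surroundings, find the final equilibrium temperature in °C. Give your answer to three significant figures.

Heat lost by aluminum = heat gained by ethanol.
(306.3)(0.901)(63.2 − T) = (257.0)(2.43)(T − 15.3)
275.9763 (63.2 − T) = 624.51 (T − 15.3)
17442 − 275.9763 T = 624.51 T − 9555.0
26997.0 = 900.4863 T
T = 29.98 °C

T_f = 30.0 °C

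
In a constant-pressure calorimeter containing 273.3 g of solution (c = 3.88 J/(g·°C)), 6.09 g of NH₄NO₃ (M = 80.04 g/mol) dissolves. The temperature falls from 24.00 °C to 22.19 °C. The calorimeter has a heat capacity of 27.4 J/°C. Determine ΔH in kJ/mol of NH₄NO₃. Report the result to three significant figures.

|ΔT| = |22.19 − 24.00| = 1.81 °C
|q_surr| = (273.3 × 3.88 + 27.4) × 1.81 = 1087.804 × 1.81 = 1969 J
n(NH₄NO₃) = 6.09 / 80.04 = 0.07609 mol
Temperature fell, so q_rxn = +|q_surr| = 1.969 kJ
ΔH = q_rxn / n = 25.88 kJ/mol

ΔH = 25.9 kJ/mol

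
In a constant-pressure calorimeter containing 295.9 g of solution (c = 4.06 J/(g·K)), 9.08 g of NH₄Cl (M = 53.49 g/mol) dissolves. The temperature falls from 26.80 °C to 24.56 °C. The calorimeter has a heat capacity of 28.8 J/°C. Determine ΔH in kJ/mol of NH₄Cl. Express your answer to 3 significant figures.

|ΔT| = |24.56 − 26.80| = 2.24 °C
|q_surr| = (295.9 × 4.06 + 28.8) × 2.24 = 1230.154 × 2.24 = 2756 J
n(NH₄Cl) = 9.08 / 53.49 = 0.1698 mol
Temperature fell, so q_rxn = +|q_surr| = 2.756 kJ
ΔH = q_rxn / n = 16.23 kJ/mol

ΔH = 16.2 kJ/mol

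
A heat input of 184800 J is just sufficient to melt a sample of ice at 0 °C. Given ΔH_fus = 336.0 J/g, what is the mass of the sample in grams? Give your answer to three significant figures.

m = 550 g

m = q / ΔH_fus = 184800 J / 336.0 J/g = 550 g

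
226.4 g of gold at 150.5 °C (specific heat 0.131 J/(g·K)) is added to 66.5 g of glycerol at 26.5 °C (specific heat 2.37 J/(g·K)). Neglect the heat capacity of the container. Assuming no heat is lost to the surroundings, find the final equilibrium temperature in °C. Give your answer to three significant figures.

T_f = 46.1 °C

Heat lost by gold = heat gained by glycerol.
(226.4)(0.131)(150.5 − T) = (66.5)(2.37)(T − 26.5)
29.6584 (150.5 − T) = 157.605 (T − 26.5)
4463.6 − 29.6584 T = 157.605 T − 4176.5
8640.1 = 187.2634 T
T = 46.14 °C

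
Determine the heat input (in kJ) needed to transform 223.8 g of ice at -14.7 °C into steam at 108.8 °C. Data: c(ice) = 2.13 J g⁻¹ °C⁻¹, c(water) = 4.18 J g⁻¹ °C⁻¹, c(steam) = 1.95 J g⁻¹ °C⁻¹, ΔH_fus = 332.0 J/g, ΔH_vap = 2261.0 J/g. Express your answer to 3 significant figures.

q1 (heat ice -14.7→0.0 °C): 223.8 × 2.13 × 14.7 = 7007 J
q2 (melt at 0 °C): 223.8 × 332.0 = 74302 J
q3 (heat water 0.0→100.0 °C): 223.8 × 4.18 × 100.0 = 93548 J
q4 (vaporize at 100 °C): 223.8 × 2261.0 = 506012 J
q5 (heat steam 100.0→108.8 °C): 223.8 × 1.95 × 8.8 = 3840 J
Total: 7007 + 74302 + 93548 + 506012 + 3840 = 684709 J = 685 kJ

q = 685 kJ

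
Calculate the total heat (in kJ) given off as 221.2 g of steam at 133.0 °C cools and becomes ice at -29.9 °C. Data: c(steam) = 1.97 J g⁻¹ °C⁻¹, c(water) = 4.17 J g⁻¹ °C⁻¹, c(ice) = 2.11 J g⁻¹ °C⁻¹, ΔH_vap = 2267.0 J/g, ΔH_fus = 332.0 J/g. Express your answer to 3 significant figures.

q1 (cool steam 133.0→100 °C): 221.2 × 1.97 × 33.0 = 14380 J
q2 (condense at 100 °C): 221.2 × 2267.0 = 501460 J
q3 (cool water 100→0 °C): 221.2 × 4.17 × 100.0 = 92240 J
q4 (freeze at 0 °C): 221.2 × 332.0 = 73438 J
q5 (cool ice 0→-29.9 °C): 221.2 × 2.11 × 29.9 = 13955 J
Total: 14380 + 501460 + 92240 + 73438 + 13955 = 695473 J = 695 kJ

q = 695 kJ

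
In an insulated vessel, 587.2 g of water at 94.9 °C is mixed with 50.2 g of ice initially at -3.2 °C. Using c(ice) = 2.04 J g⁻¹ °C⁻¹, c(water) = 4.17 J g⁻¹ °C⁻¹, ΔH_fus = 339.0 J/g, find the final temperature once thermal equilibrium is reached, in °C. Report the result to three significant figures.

Heat to bring ice to 0 °C and melt it: q₁ = 50.2×2.04×3.2 + 50.2×339.0 = 17346 J
Heat the water can supply cooling to 0 °C: 587.2×4.17×94.9 = 232374 J > q₁, so all ice melts.
Energy balance: 587.2×4.17×(94.9 − T) = 17346 + 50.2×4.17×(T − 0)
2448.624(94.9 − T) = 17346 + 209.334 T
232374 − 17346 = 2657.958 T
T = 215028 / 2657.958 = 80.90 °C

T_f = 80.9 °C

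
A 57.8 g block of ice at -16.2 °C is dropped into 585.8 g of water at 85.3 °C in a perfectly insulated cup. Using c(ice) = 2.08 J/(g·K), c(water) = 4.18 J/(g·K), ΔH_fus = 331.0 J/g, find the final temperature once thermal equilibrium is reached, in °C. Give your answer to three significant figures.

T_f = 69.8 °C

Heat to bring ice to 0 °C and melt it: q₁ = 57.8×2.08×16.2 + 57.8×331.0 = 21079 J
Heat the water can supply cooling to 0 °C: 585.8×4.18×85.3 = 208869 J > q₁, so all ice melts.
Energy balance: 585.8×4.18×(85.3 − T) = 21079 + 57.8×4.18×(T − 0)
2448.644(85.3 − T) = 21079 + 241.604 T
208869 − 21079 = 2690.248 T
T = 187790 / 2690.248 = 69.80 °C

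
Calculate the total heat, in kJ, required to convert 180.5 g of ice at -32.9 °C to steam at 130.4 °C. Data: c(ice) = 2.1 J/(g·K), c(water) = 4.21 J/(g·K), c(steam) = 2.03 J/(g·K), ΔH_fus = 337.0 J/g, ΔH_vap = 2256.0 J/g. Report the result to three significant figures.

q1 (heat ice -32.9→0.0 °C): 180.5 × 2.1 × 32.9 = 12471 J
q2 (melt at 0 °C): 180.5 × 337.0 = 60829 J
q3 (heat water 0.0→100.0 °C): 180.5 × 4.21 × 100.0 = 75991 J
q4 (vaporize at 100 °C): 180.5 × 2256.0 = 407208 J
q5 (heat steam 100.0→130.4 °C): 180.5 × 2.03 × 30.4 = 11139 J
Total: 12471 + 60829 + 75991 + 407208 + 11139 = 567638 J = 568 kJ

q = 568 kJ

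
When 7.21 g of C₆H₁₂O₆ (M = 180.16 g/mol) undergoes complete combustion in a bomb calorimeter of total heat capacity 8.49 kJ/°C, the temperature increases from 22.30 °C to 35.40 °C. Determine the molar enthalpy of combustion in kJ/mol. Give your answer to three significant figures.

ΔT = 35.40 − 22.30 = 13.10 °C
q_cal = C_cal × ΔT = 8.49 × 13.10 = 111.219 kJ
n = 7.21 / 180.16 = 0.04002 mol
q_rxn = −q_cal = -111.219 kJ
ΔH = -111.219 / 0.04002 = -2779 kJ/mol

ΔH = -2780 kJ/mol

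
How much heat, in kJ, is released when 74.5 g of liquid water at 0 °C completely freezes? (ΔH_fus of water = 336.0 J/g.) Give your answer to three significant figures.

q = m × ΔH_fus = 74.5 × 336.0 = 25030 J = 25.0 kJ

q = 25.0 kJ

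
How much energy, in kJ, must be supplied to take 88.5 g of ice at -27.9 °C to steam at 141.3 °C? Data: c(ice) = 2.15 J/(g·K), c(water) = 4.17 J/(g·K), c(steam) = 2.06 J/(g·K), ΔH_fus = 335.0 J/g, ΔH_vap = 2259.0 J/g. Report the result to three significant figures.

q = 279 kJ

q1 (heat ice -27.9→0.0 °C): 88.5 × 2.15 × 27.9 = 5309 J
q2 (melt at 0 °C): 88.5 × 335.0 = 29648 J
q3 (heat water 0.0→100.0 °C): 88.5 × 4.17 × 100.0 = 36905 J
q4 (vaporize at 100 °C): 88.5 × 2259.0 = 199922 J
q5 (heat steam 100.0→141.3 °C): 88.5 × 2.06 × 41.3 = 7529 J
Total: 5309 + 29648 + 36905 + 199922 + 7529 = 279313 J = 279 kJ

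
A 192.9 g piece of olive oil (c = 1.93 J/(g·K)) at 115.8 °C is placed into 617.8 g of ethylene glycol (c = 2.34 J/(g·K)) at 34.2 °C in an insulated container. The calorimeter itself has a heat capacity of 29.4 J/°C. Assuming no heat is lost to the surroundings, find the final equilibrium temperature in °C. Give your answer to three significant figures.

T_f = 50.6 °C

Heat lost by olive oil = heat gained by ethylene glycol + calorimeter.
(192.9)(1.93)(115.8 − T) = [(617.8)(2.34) + 29.4](T − 34.2)
372.297 (115.8 − T) = 1475.052 (T − 34.2)
43112 − 372.297 T = 1475.052 T − 50447
93559 = 1847.349 T
T = 50.645 °C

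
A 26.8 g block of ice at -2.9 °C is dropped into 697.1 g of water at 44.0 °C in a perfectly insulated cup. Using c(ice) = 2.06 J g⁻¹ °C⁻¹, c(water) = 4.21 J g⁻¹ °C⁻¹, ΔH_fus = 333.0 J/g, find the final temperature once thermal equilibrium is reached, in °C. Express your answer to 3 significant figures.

Heat to bring ice to 0 °C and melt it: q₁ = 26.8×2.06×2.9 + 26.8×333.0 = 9084.5 J
Heat the water can supply cooling to 0 °C: 697.1×4.21×44.0 = 129131 J > q₁, so all ice melts.
Energy balance: 697.1×4.21×(44.0 − T) = 9084.5 + 26.8×4.21×(T − 0)
2934.791(44.0 − T) = 9084.5 + 112.828 T
129131 − 9084.5 = 3047.619 T
T = 120046.5 / 3047.619 = 39.39 °C

T_f = 39.4 °C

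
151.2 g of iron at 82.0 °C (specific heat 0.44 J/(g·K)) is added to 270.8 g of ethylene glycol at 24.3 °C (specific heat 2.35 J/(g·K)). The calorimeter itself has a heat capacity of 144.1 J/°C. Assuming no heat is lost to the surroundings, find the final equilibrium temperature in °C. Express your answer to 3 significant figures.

Heat lost by iron = heat gained by ethylene glycol + calorimeter.
(151.2)(0.44)(82.0 − T) = [(270.8)(2.35) + 144.1](T − 24.3)
66.528 (82.0 − T) = 780.48 (T − 24.3)
5455.3 − 66.528 T = 780.48 T − 18966
24421.3 = 847.008 T
T = 28.83 °C

T_f = 28.8 °C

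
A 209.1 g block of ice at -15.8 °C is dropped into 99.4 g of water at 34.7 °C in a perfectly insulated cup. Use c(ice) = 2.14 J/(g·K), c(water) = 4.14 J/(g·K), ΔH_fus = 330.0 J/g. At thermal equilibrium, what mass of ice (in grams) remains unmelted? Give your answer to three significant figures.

Heat to warm all ice to 0 °C: 209.1×2.14×15.8 = 7070.1 J
Heat released by water cooling to 0 °C: 99.4×4.14×34.7 = 14280 J
14280 J < 7070.1 + 209.1×330.0 = 76073.1 J, so not all ice melts; final T = 0 °C.
Heat left for melting: 14280 − 7070.1 = 7209.9 J
Mass melted = 7209.9 / 330.0 = 21.85 g
Ice remaining = 209.1 − 21.85 = 187.25 g

m_ice remaining = 187 g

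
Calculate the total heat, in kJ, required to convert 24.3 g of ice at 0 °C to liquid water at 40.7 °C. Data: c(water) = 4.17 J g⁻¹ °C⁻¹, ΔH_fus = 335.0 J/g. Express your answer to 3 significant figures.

q = 12.3 kJ

q1 (melt at 0 °C): 24.3 × 335.0 = 8141 J
q2 (heat water 0.0→40.7 °C): 24.3 × 4.17 × 40.7 = 4124 J
Total: 8141 + 4124 = 12265 J = 12.3 kJ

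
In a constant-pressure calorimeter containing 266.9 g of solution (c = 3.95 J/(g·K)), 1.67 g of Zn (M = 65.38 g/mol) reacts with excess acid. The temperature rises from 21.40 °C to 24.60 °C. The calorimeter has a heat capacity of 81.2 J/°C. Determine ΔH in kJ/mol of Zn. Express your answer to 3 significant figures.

|ΔT| = |24.60 − 21.40| = 3.20 °C
|q_surr| = (266.9 × 3.95 + 81.2) × 3.20 = 1135.455 × 3.20 = 3633 J
n(Zn) = 1.67 / 65.38 = 0.02554 mol
Temperature rose, so q_rxn = −|q_surr| = -3.633 kJ
ΔH = q_rxn / n = -142.2 kJ/mol

ΔH = -142 kJ/mol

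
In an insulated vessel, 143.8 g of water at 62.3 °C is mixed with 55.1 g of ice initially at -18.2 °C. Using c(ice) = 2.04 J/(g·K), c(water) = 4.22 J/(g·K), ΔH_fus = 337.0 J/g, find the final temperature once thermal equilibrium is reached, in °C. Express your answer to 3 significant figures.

Heat to bring ice to 0 °C and melt it: q₁ = 55.1×2.04×18.2 + 55.1×337.0 = 20614 J
Heat the water can supply cooling to 0 °C: 143.8×4.22×62.3 = 37805.9 J > q₁, so all ice melts.
Energy balance: 143.8×4.22×(62.3 − T) = 20614 + 55.1×4.22×(T − 0)
606.836(62.3 − T) = 20614 + 232.522 T
37805.9 − 20614 = 839.358 T
T = 17191.9 / 839.358 = 20.48 °C

T_f = 20.5 °C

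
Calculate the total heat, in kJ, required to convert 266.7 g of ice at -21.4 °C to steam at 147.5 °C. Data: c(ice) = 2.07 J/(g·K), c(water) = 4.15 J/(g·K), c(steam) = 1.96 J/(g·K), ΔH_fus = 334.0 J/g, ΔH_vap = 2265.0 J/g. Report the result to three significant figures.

q = 840 kJ

q1 (heat ice -21.4→0.0 °C): 266.7 × 2.07 × 21.4 = 11814 J
q2 (melt at 0 °C): 266.7 × 334.0 = 89078 J
q3 (heat water 0.0→100.0 °C): 266.7 × 4.15 × 100.0 = 110681 J
q4 (vaporize at 100 °C): 266.7 × 2265.0 = 604076 J
q5 (heat steam 100.0→147.5 °C): 266.7 × 1.96 × 47.5 = 24830 J
Total: 11814 + 89078 + 110681 + 604076 + 24830 = 840479 J = 840 kJ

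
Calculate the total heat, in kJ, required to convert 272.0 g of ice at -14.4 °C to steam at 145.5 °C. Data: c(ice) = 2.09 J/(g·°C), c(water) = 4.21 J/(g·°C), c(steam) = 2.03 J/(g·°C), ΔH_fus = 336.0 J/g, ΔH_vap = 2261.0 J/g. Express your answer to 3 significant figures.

q1 (heat ice -14.4→0.0 °C): 272.0 × 2.09 × 14.4 = 8186 J
q2 (melt at 0 °C): 272.0 × 336.0 = 91392 J
q3 (heat water 0.0→100.0 °C): 272.0 × 4.21 × 100.0 = 114512 J
q4 (vaporize at 100 °C): 272.0 × 2261.0 = 614992 J
q5 (heat steam 100.0→145.5 °C): 272.0 × 2.03 × 45.5 = 25123 J
Total: 8186 + 91392 + 114512 + 614992 + 25123 = 854205 J = 854 kJ

q = 854 kJ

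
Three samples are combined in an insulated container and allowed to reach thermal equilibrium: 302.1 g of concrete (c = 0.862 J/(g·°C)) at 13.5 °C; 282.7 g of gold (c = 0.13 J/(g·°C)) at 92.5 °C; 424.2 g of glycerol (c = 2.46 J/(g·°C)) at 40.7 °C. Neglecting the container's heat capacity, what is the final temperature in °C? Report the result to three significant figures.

T_f = 36.8 °C

Σ mᵢcᵢ(T − Tᵢ) = 0  ⇒  T = Σ mᵢcᵢTᵢ / Σ mᵢcᵢ
Σ mᵢcᵢ = 302.1×0.862 + 282.7×0.13 + 424.2×2.46 = 1340.6932
Σ mᵢcᵢTᵢ = 260.4102×13.5 + 36.751×92.5 + 1043.532×40.7 = 49387
T = 49387 / 1340.6932 = 36.84 °C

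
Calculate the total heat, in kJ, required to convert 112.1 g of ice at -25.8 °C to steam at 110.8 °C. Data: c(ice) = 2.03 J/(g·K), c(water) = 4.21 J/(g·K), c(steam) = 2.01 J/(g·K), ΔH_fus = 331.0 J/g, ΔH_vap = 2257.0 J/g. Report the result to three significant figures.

q = 346 kJ

q1 (heat ice -25.8→0.0 °C): 112.1 × 2.03 × 25.8 = 5871 J
q2 (melt at 0 °C): 112.1 × 331.0 = 37105 J
q3 (heat water 0.0→100.0 °C): 112.1 × 4.21 × 100.0 = 47194 J
q4 (vaporize at 100 °C): 112.1 × 2257.0 = 253010 J
q5 (heat steam 100.0→110.8 °C): 112.1 × 2.01 × 10.8 = 2433 J
Total: 5871 + 37105 + 47194 + 253010 + 2433 = 345613 J = 346 kJ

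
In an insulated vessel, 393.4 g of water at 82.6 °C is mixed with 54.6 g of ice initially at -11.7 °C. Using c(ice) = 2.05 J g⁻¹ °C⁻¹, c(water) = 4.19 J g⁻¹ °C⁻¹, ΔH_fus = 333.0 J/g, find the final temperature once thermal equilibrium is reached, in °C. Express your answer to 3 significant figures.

Heat to bring ice to 0 °C and melt it: q₁ = 54.6×2.05×11.7 + 54.6×333.0 = 19491 J
Heat the water can supply cooling to 0 °C: 393.4×4.19×82.6 = 136153 J > q₁, so all ice melts.
Energy balance: 393.4×4.19×(82.6 − T) = 19491 + 54.6×4.19×(T − 0)
1648.346(82.6 − T) = 19491 + 228.774 T
136153 − 19491 = 1877.120 T
T = 116662 / 1877.120 = 62.149 °C

T_f = 62.1 °C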